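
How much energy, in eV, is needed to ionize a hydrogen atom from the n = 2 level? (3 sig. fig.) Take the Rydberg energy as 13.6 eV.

3.40 eV

E_2 = −13.60/4 = −3.40 eV, so ionization (to E = 0) requires 3.40 eV.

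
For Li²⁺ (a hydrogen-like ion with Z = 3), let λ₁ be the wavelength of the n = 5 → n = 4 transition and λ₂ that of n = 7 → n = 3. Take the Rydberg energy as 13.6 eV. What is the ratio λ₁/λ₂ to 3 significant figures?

λ ∝ 1/ΔE ∝ 1/(1/n_f² − 1/n_i²), and the Z² and hc factors cancel in the ratio.
λ₁/λ₂ = (1/3² − 1/7²)/(1/4² − 1/5²) = 0.09070/0.02250 = 4.03.

4.03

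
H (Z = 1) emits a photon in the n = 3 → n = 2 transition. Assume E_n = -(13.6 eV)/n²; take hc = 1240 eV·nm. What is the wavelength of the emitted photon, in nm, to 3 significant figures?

ΔE = 13.60 × (1/2² − 1/3²) = 13.60 × 0.1389 = 1.889 eV.
λ = hc/ΔE = 1240 / 1.889 = 656 nm.
This line belongs to the Balmer series.

656 nm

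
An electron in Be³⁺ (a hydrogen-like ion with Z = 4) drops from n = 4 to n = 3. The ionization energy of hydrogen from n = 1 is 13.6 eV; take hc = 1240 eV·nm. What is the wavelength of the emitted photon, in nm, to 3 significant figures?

For Z = 4 the level energies scale as Z², so the effective Rydberg energy is 13.6 × 16 = 217.6 eV.
ΔE = 217.6 × (1/3² − 1/4²) = 217.6 × 0.04861 = 10.58 eV.
λ = hc/ΔE = 1240 / 10.58 = 117 nm.

117 nm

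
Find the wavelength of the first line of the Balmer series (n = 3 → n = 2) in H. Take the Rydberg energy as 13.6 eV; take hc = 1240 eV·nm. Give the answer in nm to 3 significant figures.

The Balmer series terminates on n_f = 2; the first line has n_i = 2+1 = 3.
ΔE = 13.60 × (1/2² − 1/3²) = 1.889 eV.
λ = 1240 / 1.889 = 656 nm.

656 nm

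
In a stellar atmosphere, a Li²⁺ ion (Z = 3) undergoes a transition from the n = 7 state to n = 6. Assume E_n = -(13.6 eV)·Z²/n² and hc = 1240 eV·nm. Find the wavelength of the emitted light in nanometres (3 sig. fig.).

For Z = 3 the level energies scale as Z², so the effective Rydberg energy is 13.6 × 9 = 122.4 eV.
ΔE = 122.4 × (1/6² − 1/7²) = 122.4 × 0.007370 = 0.9020 eV.
λ = hc/ΔE = 1240 / 0.9020 = 1370 nm.

1370 nm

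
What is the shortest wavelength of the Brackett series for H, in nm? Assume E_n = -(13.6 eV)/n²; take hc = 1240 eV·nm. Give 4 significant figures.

The Brackett series has lower level n_f = 4; the series limit corresponds to n_i → ∞.
ΔE_max = 13.6 × 1 / 4² = 0.8500 eV.
λ_min = 1240 / 0.8500 = 1459 nm.

1459 nm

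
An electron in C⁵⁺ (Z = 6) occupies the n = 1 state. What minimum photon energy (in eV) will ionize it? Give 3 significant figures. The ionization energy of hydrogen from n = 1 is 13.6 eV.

490 eV

E_n = −13.6 Z²/n² = −489.6/n² eV for Z = 6.
E_1 = −489.6/1 = −490 eV, so ionization (to E = 0) requires 490 eV.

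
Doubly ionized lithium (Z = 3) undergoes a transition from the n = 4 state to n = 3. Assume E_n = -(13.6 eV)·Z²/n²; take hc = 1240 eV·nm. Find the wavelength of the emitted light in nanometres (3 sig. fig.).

208 nm

For Z = 3 the level energies scale as Z², so the effective Rydberg energy is 13.6 × 9 = 122.4 eV.
ΔE = 122.4 × (1/3² − 1/4²) = 122.4 × 0.04861 = 5.950 eV.
λ = hc/ΔE = 1240 / 5.950 = 208 nm.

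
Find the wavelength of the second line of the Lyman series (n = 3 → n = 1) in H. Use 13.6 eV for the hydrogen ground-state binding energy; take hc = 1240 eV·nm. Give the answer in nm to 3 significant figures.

The Lyman series terminates on n_f = 1; the second line has n_i = 1+2 = 3.
ΔE = 13.60 × (1/1² − 1/3²) = 12.09 eV.
λ = 1240 / 12.09 = 103 nm.

103 nm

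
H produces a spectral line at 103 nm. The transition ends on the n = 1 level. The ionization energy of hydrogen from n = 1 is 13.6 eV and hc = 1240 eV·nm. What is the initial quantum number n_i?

n_i = 3

The photon energy is ΔE = hc/λ = 1240 / 103 = 12.04 eV.
With Z = 1, ΔE = 13.60 × (1/n_f² − 1/n_i²), so 1/n_f² − 1/n_i² = 0.8852.
With n_f = 1: 1/n_i² = 1/1 − 0.8852 = 0.1148, so n_i ≈ 2.95.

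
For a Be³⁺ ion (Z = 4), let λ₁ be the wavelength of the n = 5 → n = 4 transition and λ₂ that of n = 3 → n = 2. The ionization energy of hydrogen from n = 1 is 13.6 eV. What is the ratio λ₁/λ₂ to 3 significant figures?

λ ∝ 1/ΔE ∝ 1/(1/n_f² − 1/n_i²), and the Z² and hc factors cancel in the ratio.
λ₁/λ₂ = (1/2² − 1/3²)/(1/4² − 1/5²) = 0.1389/0.02250 = 6.17.

6.17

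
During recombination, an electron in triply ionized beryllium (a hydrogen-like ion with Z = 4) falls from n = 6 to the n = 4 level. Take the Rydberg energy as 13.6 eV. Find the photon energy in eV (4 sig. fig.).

7.556 eV

The Bohr energies scale as Z², so for Z = 4: E_n = −217.6/n² eV.
E_6 = −217.6/36 = −6.044 eV and E_4 = −217.6/16 = −13.60 eV.
The photon energy is |E_6 − E_4| = 7.556 eV.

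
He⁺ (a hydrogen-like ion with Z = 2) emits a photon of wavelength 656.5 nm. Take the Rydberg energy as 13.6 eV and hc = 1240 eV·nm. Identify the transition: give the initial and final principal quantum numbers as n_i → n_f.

n_i = 6, n_f = 4

The photon energy is ΔE = hc/λ = 1240 / 656.5 = 1.889 eV.
With Z = 2, ΔE = 54.40 × (1/n_f² − 1/n_i²), so 1/n_f² − 1/n_i² = 0.03472.
Trying n_f = 4 gives 1/n_i² = 0.02778, i.e. n_i ≈ 6; this pair matches.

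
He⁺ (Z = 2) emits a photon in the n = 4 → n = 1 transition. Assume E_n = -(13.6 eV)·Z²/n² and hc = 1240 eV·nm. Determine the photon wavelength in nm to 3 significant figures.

For Z = 2 the level energies scale as Z², so the effective Rydberg energy is 13.6 × 4 = 54.40 eV.
ΔE = 54.40 × (1/1² − 1/4²) = 54.40 × 0.9375 = 51.00 eV.
λ = hc/ΔE = 1240 / 51.00 = 24.3 nm.

24.3 nm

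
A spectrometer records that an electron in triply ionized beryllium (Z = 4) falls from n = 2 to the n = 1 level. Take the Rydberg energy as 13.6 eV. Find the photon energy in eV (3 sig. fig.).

163 eV

The Bohr energies scale as Z², so for Z = 4: E_n = −217.6/n² eV.
E_2 = −217.6/4 = −54.40 eV and E_1 = −217.6/1 = −217.6 eV.
The photon energy is |E_2 − E_1| = 163 eV.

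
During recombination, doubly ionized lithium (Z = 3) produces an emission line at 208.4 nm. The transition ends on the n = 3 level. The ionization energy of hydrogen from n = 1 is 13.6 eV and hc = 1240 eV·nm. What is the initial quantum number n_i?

The photon energy is ΔE = hc/λ = 1240 / 208.4 = 5.950 eV.
With Z = 3, ΔE = 122.4 × (1/n_f² − 1/n_i²), so 1/n_f² − 1/n_i² = 0.04861.
With n_f = 3: 1/n_i² = 1/9 − 0.04861 = 0.06250, so n_i ≈ 4.00.

n_i = 4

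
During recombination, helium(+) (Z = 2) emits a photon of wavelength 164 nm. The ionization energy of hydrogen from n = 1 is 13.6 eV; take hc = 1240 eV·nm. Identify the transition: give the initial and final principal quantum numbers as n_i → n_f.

n_i = 3, n_f = 2

The photon energy is ΔE = hc/λ = 1240 / 164 = 7.561 eV.
With Z = 2, ΔE = 54.40 × (1/n_f² − 1/n_i²), so 1/n_f² − 1/n_i² = 0.1390.
Trying n_f = 2 gives 1/n_i² = 0.1110, i.e. n_i ≈ 3; this pair matches.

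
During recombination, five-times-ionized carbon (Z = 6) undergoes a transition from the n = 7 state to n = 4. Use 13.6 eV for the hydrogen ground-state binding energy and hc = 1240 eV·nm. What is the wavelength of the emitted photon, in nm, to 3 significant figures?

For Z = 6 the level energies scale as Z², so the effective Rydberg energy is 13.6 × 36 = 489.6 eV.
ΔE = 489.6 × (1/4² − 1/7²) = 489.6 × 0.04209 = 20.61 eV.
λ = hc/ΔE = 1240 / 20.61 = 60.2 nm.

60.2 nm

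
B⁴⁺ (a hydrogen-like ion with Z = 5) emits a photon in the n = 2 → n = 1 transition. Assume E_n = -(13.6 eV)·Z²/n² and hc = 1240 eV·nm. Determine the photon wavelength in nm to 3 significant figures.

For Z = 5 the level energies scale as Z², so the effective Rydberg energy is 13.6 × 25 = 340.0 eV.
ΔE = 340.0 × (1/1² − 1/2²) = 340.0 × 0.7500 = 255.0 eV.
λ = hc/ΔE = 1240 / 255.0 = 4.86 nm.

4.86 nm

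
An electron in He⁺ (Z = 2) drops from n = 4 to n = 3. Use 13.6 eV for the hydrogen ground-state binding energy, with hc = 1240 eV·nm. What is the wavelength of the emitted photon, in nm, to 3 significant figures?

469 nm

For Z = 2 the level energies scale as Z², so the effective Rydberg energy is 13.6 × 4 = 54.40 eV.
ΔE = 54.40 × (1/3² − 1/4²) = 54.40 × 0.04861 = 2.644 eV.
λ = hc/ΔE = 1240 / 2.644 = 469 nm.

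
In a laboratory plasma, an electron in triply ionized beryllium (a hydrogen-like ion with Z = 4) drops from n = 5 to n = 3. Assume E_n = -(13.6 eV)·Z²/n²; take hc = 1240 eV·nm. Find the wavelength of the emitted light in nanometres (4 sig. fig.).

For Z = 4 the level energies scale as Z², so the effective Rydberg energy is 13.6 × 16 = 217.6 eV.
ΔE = 217.6 × (1/3² − 1/5²) = 217.6 × 0.07111 = 15.47 eV.
λ = hc/ΔE = 1240 / 15.47 = 80.14 nm.

80.14 nm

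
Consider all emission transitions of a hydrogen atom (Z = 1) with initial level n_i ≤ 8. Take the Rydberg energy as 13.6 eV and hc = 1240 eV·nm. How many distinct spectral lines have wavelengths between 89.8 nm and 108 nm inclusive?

6

Enumerate all n_i → n_f pairs with 1 ≤ n_f < n_i ≤ 8 and compute λ = 1240 / [13.6·1·(1/n_f² − 1/n_i²)].
Lines falling in [89.8, 108] nm: 8→1 (92.62 nm), 7→1 (93.08 nm), 6→1 (93.78 nm), 5→1 (94.98 nm), 4→1 (97.25 nm), 3→1 (102.6 nm).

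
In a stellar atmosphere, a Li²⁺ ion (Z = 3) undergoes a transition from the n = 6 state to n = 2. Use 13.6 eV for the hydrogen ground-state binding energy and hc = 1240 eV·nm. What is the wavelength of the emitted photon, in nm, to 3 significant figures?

For Z = 3 the level energies scale as Z², so the effective Rydberg energy is 13.6 × 9 = 122.4 eV.
ΔE = 122.4 × (1/2² − 1/6²) = 122.4 × 0.2222 = 27.20 eV.
λ = hc/ΔE = 1240 / 27.20 = 45.6 nm.

45.6 nm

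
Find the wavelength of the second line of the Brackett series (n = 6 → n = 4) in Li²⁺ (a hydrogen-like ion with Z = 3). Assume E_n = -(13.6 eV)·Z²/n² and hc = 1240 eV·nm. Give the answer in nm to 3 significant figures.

The Brackett series terminates on n_f = 4; the second line has n_i = 4+2 = 6.
ΔE = 122.4 × (1/4² − 1/6²) = 4.250 eV.
λ = 1240 / 4.250 = 292 nm.

292 nm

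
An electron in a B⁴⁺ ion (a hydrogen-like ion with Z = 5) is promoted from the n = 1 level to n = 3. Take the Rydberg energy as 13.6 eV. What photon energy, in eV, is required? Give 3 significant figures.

The Bohr energies scale as Z², so for Z = 5: E_n = −340.0/n² eV.
E_3 = −340.0/9 = −37.78 eV and E_1 = −340.0/1 = −340.0 eV.
The photon energy is |E_3 − E_1| = 302 eV.

302 eV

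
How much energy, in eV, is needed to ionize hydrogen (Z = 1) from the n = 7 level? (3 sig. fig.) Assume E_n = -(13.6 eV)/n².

0.278 eV

E_7 = −13.60/49 = −0.278 eV, so ionization (to E = 0) requires 0.278 eV.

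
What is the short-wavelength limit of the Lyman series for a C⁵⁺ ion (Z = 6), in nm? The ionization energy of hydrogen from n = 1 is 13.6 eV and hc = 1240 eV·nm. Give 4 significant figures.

2.533 nm

The Lyman series has lower level n_f = 1; the series limit corresponds to n_i → ∞.
ΔE_max = 13.6 × 36 / 1² = 489.6 eV.
λ_min = 1240 / 489.6 = 2.533 nm.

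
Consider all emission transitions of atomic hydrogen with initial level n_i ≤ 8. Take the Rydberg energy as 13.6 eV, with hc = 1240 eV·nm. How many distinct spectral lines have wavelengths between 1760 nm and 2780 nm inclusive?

Enumerate all n_i → n_f pairs with 1 ≤ n_f < n_i ≤ 8 and compute λ = 1240 / [13.6·1·(1/n_f² − 1/n_i²)].
Lines falling in [1760, 2780] nm: 4→3 (1876 nm), 8→4 (1945 nm), 7→4 (2166 nm), 6→4 (2626 nm).

4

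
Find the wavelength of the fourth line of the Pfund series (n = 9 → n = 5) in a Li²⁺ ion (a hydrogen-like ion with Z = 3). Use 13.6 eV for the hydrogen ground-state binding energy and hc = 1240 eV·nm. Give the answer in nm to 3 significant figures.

366 nm

The Pfund series terminates on n_f = 5; the fourth line has n_i = 5+4 = 9.
ΔE = 122.4 × (1/5² − 1/9²) = 3.385 eV.
λ = 1240 / 3.385 = 366 nm.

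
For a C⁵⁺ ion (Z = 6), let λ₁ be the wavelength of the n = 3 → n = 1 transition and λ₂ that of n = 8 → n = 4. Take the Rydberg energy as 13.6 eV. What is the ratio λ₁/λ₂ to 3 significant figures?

0.0527

λ ∝ 1/ΔE ∝ 1/(1/n_f² − 1/n_i²), and the Z² and hc factors cancel in the ratio.
λ₁/λ₂ = (1/4² − 1/8²)/(1/1² − 1/3²) = 0.04688/0.8889 = 0.0527.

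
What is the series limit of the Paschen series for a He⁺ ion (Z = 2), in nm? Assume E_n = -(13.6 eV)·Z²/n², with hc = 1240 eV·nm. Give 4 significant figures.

205.1 nm

The Paschen series has lower level n_f = 3; the series limit corresponds to n_i → ∞.
ΔE_max = 13.6 × 4 / 3² = 6.044 eV.
λ_min = 1240 / 6.044 = 205.1 nm.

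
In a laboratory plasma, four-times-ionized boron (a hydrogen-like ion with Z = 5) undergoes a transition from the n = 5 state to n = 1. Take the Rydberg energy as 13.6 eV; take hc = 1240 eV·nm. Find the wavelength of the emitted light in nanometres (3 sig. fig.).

3.80 nm

For Z = 5 the level energies scale as Z², so the effective Rydberg energy is 13.6 × 25 = 340.0 eV.
ΔE = 340.0 × (1/1² − 1/5²) = 340.0 × 0.9600 = 326.4 eV.
λ = hc/ΔE = 1240 / 326.4 = 3.80 nm.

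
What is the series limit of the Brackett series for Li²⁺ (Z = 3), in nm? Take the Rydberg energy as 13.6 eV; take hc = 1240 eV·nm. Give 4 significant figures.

162.1 nm

The Brackett series has lower level n_f = 4; the series limit corresponds to n_i → ∞.
ΔE_max = 13.6 × 9 / 4² = 7.650 eV.
λ_min = 1240 / 7.650 = 162.1 nm.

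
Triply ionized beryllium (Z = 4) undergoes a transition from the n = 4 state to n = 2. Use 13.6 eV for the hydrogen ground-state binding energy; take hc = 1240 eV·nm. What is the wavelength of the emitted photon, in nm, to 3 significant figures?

30.4 nm

For Z = 4 the level energies scale as Z², so the effective Rydberg energy is 13.6 × 16 = 217.6 eV.
ΔE = 217.6 × (1/2² − 1/4²) = 217.6 × 0.1875 = 40.80 eV.
λ = hc/ΔE = 1240 / 40.80 = 30.4 nm.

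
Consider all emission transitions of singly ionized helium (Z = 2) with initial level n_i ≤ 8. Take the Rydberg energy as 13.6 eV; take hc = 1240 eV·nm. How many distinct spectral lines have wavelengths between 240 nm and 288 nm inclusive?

Enumerate all n_i → n_f pairs with 1 ≤ n_f < n_i ≤ 8 and compute λ = 1240 / [13.6·4·(1/n_f² − 1/n_i²)].
Lines falling in [240, 288] nm: 7→3 (251.3 nm), 6→3 (273.5 nm).

2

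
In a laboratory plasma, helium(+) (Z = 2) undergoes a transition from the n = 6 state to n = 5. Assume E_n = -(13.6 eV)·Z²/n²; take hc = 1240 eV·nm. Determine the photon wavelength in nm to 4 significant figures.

For Z = 2 the level energies scale as Z², so the effective Rydberg energy is 13.6 × 4 = 54.40 eV.
ΔE = 54.40 × (1/5² − 1/6²) = 54.40 × 0.01222 = 0.6649 eV.
λ = hc/ΔE = 1240 / 0.6649 = 1865 nm.

1865 nm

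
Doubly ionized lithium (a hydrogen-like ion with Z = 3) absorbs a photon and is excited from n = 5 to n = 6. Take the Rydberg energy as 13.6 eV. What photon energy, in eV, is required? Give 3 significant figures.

The Bohr energies scale as Z², so for Z = 3: E_n = −122.4/n² eV.
E_6 = −122.4/36 = −3.400 eV and E_5 = −122.4/25 = −4.896 eV.
The photon energy is |E_6 − E_5| = 1.50 eV.

1.50 eV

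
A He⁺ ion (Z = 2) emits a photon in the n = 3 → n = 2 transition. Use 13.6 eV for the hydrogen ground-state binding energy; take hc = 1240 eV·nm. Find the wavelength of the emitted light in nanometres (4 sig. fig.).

For Z = 2 the level energies scale as Z², so the effective Rydberg energy is 13.6 × 4 = 54.40 eV.
ΔE = 54.40 × (1/2² − 1/3²) = 54.40 × 0.1389 = 7.556 eV.
λ = hc/ΔE = 1240 / 7.556 = 164.1 nm.

164.1 nm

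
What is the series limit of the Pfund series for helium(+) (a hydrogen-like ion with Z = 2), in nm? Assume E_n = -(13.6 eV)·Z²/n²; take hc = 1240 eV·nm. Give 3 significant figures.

The Pfund series has lower level n_f = 5; the series limit corresponds to n_i → ∞.
ΔE_max = 13.6 × 4 / 5² = 2.176 eV.
λ_min = 1240 / 2.176 = 570 nm.

570 nm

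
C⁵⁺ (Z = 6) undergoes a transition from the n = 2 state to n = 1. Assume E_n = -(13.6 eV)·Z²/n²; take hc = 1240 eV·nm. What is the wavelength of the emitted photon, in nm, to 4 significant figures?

3.377 nm

For Z = 6 the level energies scale as Z², so the effective Rydberg energy is 13.6 × 36 = 489.6 eV.
ΔE = 489.6 × (1/1² − 1/2²) = 489.6 × 0.7500 = 367.2 eV.
λ = hc/ΔE = 1240 / 367.2 = 3.377 nm.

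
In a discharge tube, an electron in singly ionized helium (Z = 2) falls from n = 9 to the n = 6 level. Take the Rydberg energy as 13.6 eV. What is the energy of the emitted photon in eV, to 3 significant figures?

0.840 eV

The Bohr energies scale as Z², so for Z = 2: E_n = −54.40/n² eV.
E_9 = −54.40/81 = −0.6716 eV and E_6 = −54.40/36 = −1.511 eV.
The photon energy is |E_9 − E_6| = 0.840 eV.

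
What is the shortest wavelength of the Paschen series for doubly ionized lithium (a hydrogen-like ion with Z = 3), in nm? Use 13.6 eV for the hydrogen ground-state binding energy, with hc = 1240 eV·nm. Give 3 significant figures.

91.2 nm

The Paschen series has lower level n_f = 3; the series limit corresponds to n_i → ∞.
ΔE_max = 13.6 × 9 / 3² = 13.60 eV.
λ_min = 1240 / 13.60 = 91.2 nm.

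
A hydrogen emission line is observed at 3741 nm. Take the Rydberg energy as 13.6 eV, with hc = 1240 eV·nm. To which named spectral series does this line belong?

Pfund

ΔE = 1240/3741 = 0.3315 eV.
This matches 13.6 × (1/5² − 1/8²), so n_f = 5: the Pfund series.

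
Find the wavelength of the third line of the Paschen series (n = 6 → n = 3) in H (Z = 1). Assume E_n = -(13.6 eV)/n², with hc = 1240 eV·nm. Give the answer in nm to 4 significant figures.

1094 nm

The Paschen series terminates on n_f = 3; the third line has n_i = 3+3 = 6.
ΔE = 13.60 × (1/3² − 1/6²) = 1.133 eV.
λ = 1240 / 1.133 = 1094 nm.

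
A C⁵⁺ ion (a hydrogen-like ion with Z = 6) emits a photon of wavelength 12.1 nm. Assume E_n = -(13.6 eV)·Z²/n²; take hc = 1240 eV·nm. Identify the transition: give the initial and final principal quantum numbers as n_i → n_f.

The photon energy is ΔE = hc/λ = 1240 / 12.1 = 102.5 eV.
With Z = 6, ΔE = 489.6 × (1/n_f² − 1/n_i²), so 1/n_f² − 1/n_i² = 0.2093.
Trying n_f = 2 gives 1/n_i² = 0.04069, i.e. n_i ≈ 5; this pair matches.

n_i = 5, n_f = 2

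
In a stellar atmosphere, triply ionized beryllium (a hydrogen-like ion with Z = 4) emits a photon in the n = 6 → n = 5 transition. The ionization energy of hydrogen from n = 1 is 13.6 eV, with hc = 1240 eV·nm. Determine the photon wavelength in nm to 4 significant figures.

For Z = 4 the level energies scale as Z², so the effective Rydberg energy is 13.6 × 16 = 217.6 eV.
ΔE = 217.6 × (1/5² − 1/6²) = 217.6 × 0.01222 = 2.660 eV.
λ = hc/ΔE = 1240 / 2.660 = 466.2 nm.

466.2 nm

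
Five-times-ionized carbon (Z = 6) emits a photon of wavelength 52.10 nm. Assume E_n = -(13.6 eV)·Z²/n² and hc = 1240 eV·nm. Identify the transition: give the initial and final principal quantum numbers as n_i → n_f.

The photon energy is ΔE = hc/λ = 1240 / 52.10 = 23.80 eV.
With Z = 6, ΔE = 489.6 × (1/n_f² − 1/n_i²), so 1/n_f² − 1/n_i² = 0.04861.
Trying n_f = 3 gives 1/n_i² = 0.06250, i.e. n_i ≈ 4; this pair matches.

n_i = 4, n_f = 3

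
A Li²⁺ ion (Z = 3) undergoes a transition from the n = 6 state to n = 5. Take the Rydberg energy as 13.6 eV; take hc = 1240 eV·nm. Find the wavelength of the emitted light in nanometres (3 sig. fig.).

829 nm

For Z = 3 the level energies scale as Z², so the effective Rydberg energy is 13.6 × 9 = 122.4 eV.
ΔE = 122.4 × (1/5² − 1/6²) = 122.4 × 0.01222 = 1.496 eV.
λ = hc/ΔE = 1240 / 1.496 = 829 nm.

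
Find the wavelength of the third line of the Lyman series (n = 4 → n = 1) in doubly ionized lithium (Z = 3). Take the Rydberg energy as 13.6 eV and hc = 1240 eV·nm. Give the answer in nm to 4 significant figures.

The Lyman series terminates on n_f = 1; the third line has n_i = 1+3 = 4.
ΔE = 122.4 × (1/1² − 1/4²) = 114.8 eV.
λ = 1240 / 114.8 = 10.81 nm.

10.81 nm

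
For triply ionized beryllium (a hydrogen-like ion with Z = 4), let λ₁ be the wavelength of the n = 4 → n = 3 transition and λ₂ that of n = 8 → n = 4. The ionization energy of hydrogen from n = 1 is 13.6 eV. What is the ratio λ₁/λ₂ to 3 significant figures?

0.964

λ ∝ 1/ΔE ∝ 1/(1/n_f² − 1/n_i²), and the Z² and hc factors cancel in the ratio.
λ₁/λ₂ = (1/4² − 1/8²)/(1/3² − 1/4²) = 0.04688/0.04861 = 0.964.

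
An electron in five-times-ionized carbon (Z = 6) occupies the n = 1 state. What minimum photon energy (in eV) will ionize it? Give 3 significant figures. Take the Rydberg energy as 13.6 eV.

490 eV

E_n = −13.6 Z²/n² = −489.6/n² eV for Z = 6.
E_1 = −489.6/1 = −490 eV, so ionization (to E = 0) requires 490 eV.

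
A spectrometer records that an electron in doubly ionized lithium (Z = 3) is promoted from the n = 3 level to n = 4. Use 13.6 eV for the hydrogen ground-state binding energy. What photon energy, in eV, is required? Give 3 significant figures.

The Bohr energies scale as Z², so for Z = 3: E_n = −122.4/n² eV.
E_4 = −122.4/16 = −7.650 eV and E_3 = −122.4/9 = −13.60 eV.
The photon energy is |E_4 − E_3| = 5.95 eV.

5.95 eV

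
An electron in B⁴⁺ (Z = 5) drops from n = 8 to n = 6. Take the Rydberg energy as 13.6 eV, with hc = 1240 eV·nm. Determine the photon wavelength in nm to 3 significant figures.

300 nm

For Z = 5 the level energies scale as Z², so the effective Rydberg energy is 13.6 × 25 = 340.0 eV.
ΔE = 340.0 × (1/6² − 1/8²) = 340.0 × 0.01215 = 4.132 eV.
λ = hc/ΔE = 1240 / 4.132 = 300 nm.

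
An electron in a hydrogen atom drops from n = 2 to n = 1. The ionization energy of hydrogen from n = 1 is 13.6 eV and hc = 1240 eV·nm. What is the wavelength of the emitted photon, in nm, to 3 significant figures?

ΔE = 13.60 × (1/1² − 1/2²) = 13.60 × 0.7500 = 10.20 eV.
λ = hc/ΔE = 1240 / 10.20 = 122 nm.

122 nm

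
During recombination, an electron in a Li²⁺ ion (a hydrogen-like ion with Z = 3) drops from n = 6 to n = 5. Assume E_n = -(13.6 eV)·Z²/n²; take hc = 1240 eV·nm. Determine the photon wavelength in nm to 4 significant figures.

828.9 nm

For Z = 3 the level energies scale as Z², so the effective Rydberg energy is 13.6 × 9 = 122.4 eV.
ΔE = 122.4 × (1/5² − 1/6²) = 122.4 × 0.01222 = 1.496 eV.
λ = hc/ΔE = 1240 / 1.496 = 828.9 nm.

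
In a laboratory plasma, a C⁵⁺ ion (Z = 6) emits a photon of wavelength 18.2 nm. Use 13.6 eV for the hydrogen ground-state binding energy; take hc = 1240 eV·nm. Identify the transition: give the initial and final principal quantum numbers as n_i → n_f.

The photon energy is ΔE = hc/λ = 1240 / 18.2 = 68.13 eV.
With Z = 6, ΔE = 489.6 × (1/n_f² − 1/n_i²), so 1/n_f² − 1/n_i² = 0.1392.
Trying n_f = 2 gives 1/n_i² = 0.1108, i.e. n_i ≈ 3; this pair matches.

n_i = 3, n_f = 2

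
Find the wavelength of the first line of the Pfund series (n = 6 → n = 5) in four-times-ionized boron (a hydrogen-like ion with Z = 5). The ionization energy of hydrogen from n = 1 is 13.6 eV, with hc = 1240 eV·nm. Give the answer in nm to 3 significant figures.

The Pfund series terminates on n_f = 5; the first line has n_i = 5+1 = 6.
ΔE = 340.0 × (1/5² − 1/6²) = 4.156 eV.
λ = 1240 / 4.156 = 298 nm.

298 nm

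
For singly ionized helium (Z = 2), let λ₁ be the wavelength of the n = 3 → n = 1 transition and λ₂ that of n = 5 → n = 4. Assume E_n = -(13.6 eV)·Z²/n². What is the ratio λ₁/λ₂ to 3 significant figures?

λ ∝ 1/ΔE ∝ 1/(1/n_f² − 1/n_i²), and the Z² and hc factors cancel in the ratio.
λ₁/λ₂ = (1/4² − 1/5²)/(1/1² − 1/3²) = 0.02250/0.8889 = 0.0253.

0.0253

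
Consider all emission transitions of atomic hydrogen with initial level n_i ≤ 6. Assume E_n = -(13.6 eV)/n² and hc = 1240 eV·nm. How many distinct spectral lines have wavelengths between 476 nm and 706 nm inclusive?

2

Enumerate all n_i → n_f pairs with 1 ≤ n_f < n_i ≤ 6 and compute λ = 1240 / [13.6·1·(1/n_f² − 1/n_i²)].
Lines falling in [476, 706] nm: 4→2 (486.3 nm), 3→2 (656.5 nm).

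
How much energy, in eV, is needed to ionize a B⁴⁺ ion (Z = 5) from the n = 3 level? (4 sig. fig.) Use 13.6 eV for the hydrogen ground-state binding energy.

E_n = −13.6 Z²/n² = −340.0/n² eV for Z = 5.
E_3 = −340.0/9 = −37.78 eV, so ionization (to E = 0) requires 37.78 eV.

37.78 eV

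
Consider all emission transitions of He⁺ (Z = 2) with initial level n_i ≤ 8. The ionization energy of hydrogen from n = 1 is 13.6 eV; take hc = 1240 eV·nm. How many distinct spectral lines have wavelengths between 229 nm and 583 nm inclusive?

7

Enumerate all n_i → n_f pairs with 1 ≤ n_f < n_i ≤ 8 and compute λ = 1240 / [13.6·4·(1/n_f² − 1/n_i²)].
Lines falling in [229, 583] nm: 8→3 (238.7 nm), 7→3 (251.3 nm), 6→3 (273.5 nm), 5→3 (320.5 nm), 4→3 (468.9 nm), 8→4 (486.3 nm), 7→4 (541.5 nm).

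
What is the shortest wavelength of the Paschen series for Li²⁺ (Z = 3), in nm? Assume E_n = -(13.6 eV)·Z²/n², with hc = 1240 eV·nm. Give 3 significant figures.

91.2 nm

The Paschen series has lower level n_f = 3; the series limit corresponds to n_i → ∞.
ΔE_max = 13.6 × 9 / 3² = 13.60 eV.
λ_min = 1240 / 13.60 = 91.2 nm.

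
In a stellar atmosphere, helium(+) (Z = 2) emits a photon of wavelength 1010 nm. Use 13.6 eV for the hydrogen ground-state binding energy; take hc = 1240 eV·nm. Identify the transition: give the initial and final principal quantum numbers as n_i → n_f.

n_i = 5, n_f = 4

The photon energy is ΔE = hc/λ = 1240 / 1010 = 1.228 eV.
With Z = 2, ΔE = 54.40 × (1/n_f² − 1/n_i²), so 1/n_f² − 1/n_i² = 0.02257.
Trying n_f = 4 gives 1/n_i² = 0.03993, i.e. n_i ≈ 5; this pair matches.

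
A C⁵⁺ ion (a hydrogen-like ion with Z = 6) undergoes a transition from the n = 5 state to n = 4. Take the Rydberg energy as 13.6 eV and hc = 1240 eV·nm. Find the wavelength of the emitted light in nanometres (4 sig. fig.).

For Z = 6 the level energies scale as Z², so the effective Rydberg energy is 13.6 × 36 = 489.6 eV.
ΔE = 489.6 × (1/4² − 1/5²) = 489.6 × 0.02250 = 11.02 eV.
λ = hc/ΔE = 1240 / 11.02 = 112.6 nm.

112.6 nm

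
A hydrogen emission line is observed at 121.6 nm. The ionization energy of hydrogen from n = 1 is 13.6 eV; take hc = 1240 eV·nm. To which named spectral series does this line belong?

Lyman

ΔE = 1240/121.6 = 10.20 eV.
This matches 13.6 × (1/1² − 1/2²), so n_f = 1: the Lyman series.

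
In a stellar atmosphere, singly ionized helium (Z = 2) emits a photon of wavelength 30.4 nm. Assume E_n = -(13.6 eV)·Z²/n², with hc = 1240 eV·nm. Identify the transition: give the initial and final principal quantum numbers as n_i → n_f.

n_i = 2, n_f = 1

The photon energy is ΔE = hc/λ = 1240 / 30.4 = 40.79 eV.
With Z = 2, ΔE = 54.40 × (1/n_f² − 1/n_i²), so 1/n_f² − 1/n_i² = 0.7498.
Trying n_f = 1 gives 1/n_i² = 0.2502, i.e. n_i ≈ 2; this pair matches.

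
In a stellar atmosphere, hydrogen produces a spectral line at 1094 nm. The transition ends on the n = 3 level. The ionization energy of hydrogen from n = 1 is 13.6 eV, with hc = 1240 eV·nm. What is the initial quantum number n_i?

n_i = 6

The photon energy is ΔE = hc/λ = 1240 / 1094 = 1.133 eV.
With Z = 1, ΔE = 13.60 × (1/n_f² − 1/n_i²), so 1/n_f² − 1/n_i² = 0.08334.
With n_f = 3: 1/n_i² = 1/9 − 0.08334 = 0.02777, so n_i ≈ 6.00.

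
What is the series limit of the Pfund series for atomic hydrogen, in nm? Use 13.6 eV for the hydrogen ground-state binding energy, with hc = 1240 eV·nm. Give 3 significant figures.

2280 nm

The Pfund series has lower level n_f = 5; the series limit corresponds to n_i → ∞.
ΔE_max = 13.6 × 1 / 5² = 0.5440 eV.
λ_min = 1240 / 0.5440 = 2280 nm.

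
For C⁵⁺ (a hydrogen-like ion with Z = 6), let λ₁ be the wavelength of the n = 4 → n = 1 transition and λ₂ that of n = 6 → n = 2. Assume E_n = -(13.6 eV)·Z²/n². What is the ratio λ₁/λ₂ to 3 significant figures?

0.237

λ ∝ 1/ΔE ∝ 1/(1/n_f² − 1/n_i²), and the Z² and hc factors cancel in the ratio.
λ₁/λ₂ = (1/2² − 1/6²)/(1/1² − 1/4²) = 0.2222/0.9375 = 0.237.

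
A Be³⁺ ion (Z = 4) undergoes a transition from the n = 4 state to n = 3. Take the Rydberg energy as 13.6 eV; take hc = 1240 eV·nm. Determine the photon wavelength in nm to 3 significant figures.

For Z = 4 the level energies scale as Z², so the effective Rydberg energy is 13.6 × 16 = 217.6 eV.
ΔE = 217.6 × (1/3² − 1/4²) = 217.6 × 0.04861 = 10.58 eV.
λ = hc/ΔE = 1240 / 10.58 = 117 nm.

117 nm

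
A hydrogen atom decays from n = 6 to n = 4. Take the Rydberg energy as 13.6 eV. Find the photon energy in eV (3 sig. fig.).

0.472 eV

E_6 = −13.60/36 = −0.3778 eV and E_4 = −13.60/16 = −0.8500 eV.
The photon energy is |E_6 − E_4| = 0.472 eV.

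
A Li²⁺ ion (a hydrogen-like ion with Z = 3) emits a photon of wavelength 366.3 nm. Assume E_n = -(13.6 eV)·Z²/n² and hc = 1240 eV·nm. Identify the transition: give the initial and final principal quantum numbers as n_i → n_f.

The photon energy is ΔE = hc/λ = 1240 / 366.3 = 3.385 eV.
With Z = 3, ΔE = 122.4 × (1/n_f² − 1/n_i²), so 1/n_f² − 1/n_i² = 0.02766.
Trying n_f = 5 gives 1/n_i² = 0.01234, i.e. n_i ≈ 9; this pair matches.

n_i = 9, n_f = 5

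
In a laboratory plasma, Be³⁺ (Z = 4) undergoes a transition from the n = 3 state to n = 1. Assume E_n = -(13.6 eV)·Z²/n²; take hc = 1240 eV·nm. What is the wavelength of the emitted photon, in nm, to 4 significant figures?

For Z = 4 the level energies scale as Z², so the effective Rydberg energy is 13.6 × 16 = 217.6 eV.
ΔE = 217.6 × (1/1² − 1/3²) = 217.6 × 0.8889 = 193.4 eV.
λ = hc/ΔE = 1240 / 193.4 = 6.411 nm.

6.411 nm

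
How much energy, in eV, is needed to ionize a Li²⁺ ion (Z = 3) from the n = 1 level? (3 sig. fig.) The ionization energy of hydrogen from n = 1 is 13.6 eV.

E_n = −13.6 Z²/n² = −122.4/n² eV for Z = 3.
E_1 = −122.4/1 = −122 eV, so ionization (to E = 0) requires 122 eV.

122 eV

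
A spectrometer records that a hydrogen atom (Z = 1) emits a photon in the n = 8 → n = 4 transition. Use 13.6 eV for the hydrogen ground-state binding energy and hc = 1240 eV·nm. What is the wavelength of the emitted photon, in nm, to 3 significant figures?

1950 nm

ΔE = 13.60 × (1/4² − 1/8²) = 13.60 × 0.04688 = 0.6375 eV.
λ = hc/ΔE = 1240 / 0.6375 = 1950 nm.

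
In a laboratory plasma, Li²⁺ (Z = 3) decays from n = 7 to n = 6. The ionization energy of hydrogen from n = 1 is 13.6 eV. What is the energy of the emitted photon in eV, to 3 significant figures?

The Bohr energies scale as Z², so for Z = 3: E_n = −122.4/n² eV.
E_7 = −122.4/49 = −2.498 eV and E_6 = −122.4/36 = −3.400 eV.
The photon energy is |E_7 − E_6| = 0.902 eV.

0.902 eV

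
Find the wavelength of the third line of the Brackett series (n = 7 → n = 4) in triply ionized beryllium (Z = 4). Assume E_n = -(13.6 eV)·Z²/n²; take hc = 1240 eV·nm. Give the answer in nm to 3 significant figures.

135 nm

The Brackett series terminates on n_f = 4; the third line has n_i = 4+3 = 7.
ΔE = 217.6 × (1/4² − 1/7²) = 9.159 eV.
λ = 1240 / 9.159 = 135 nm.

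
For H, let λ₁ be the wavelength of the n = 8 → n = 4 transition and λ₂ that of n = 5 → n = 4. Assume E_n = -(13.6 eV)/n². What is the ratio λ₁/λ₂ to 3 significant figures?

λ ∝ 1/ΔE ∝ 1/(1/n_f² − 1/n_i²), and the Z² and hc factors cancel in the ratio.
λ₁/λ₂ = (1/4² − 1/5²)/(1/4² − 1/8²) = 0.02250/0.04688 = 0.480.

0.480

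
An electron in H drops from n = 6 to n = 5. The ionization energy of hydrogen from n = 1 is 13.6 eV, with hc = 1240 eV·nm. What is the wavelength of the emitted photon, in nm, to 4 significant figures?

ΔE = 13.60 × (1/5² − 1/6²) = 13.60 × 0.01222 = 0.1662 eV.
λ = hc/ΔE = 1240 / 0.1662 = 7460 nm.
This line belongs to the Pfund series.

7460 nm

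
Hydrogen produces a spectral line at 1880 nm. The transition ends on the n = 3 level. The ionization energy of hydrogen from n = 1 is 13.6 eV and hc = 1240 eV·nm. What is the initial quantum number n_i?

n_i = 4

The photon energy is ΔE = hc/λ = 1240 / 1880 = 0.6596 eV.
With Z = 1, ΔE = 13.60 × (1/n_f² − 1/n_i²), so 1/n_f² − 1/n_i² = 0.04850.
With n_f = 3: 1/n_i² = 1/9 − 0.04850 = 0.06261, so n_i ≈ 4.00.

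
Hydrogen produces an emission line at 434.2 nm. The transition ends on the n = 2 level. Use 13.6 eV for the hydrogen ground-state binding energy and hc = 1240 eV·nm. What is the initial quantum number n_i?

The photon energy is ΔE = hc/λ = 1240 / 434.2 = 2.856 eV.
With Z = 1, ΔE = 13.60 × (1/n_f² − 1/n_i²), so 1/n_f² − 1/n_i² = 0.2100.
With n_f = 2: 1/n_i² = 1/4 − 0.2100 = 0.04001, so n_i ≈ 5.00.

n_i = 5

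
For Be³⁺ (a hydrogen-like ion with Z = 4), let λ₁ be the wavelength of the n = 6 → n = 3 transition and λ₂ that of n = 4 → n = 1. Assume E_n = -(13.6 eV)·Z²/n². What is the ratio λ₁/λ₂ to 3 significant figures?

11.3

λ ∝ 1/ΔE ∝ 1/(1/n_f² − 1/n_i²), and the Z² and hc factors cancel in the ratio.
λ₁/λ₂ = (1/1² − 1/4²)/(1/3² − 1/6²) = 0.9375/0.08333 = 11.3.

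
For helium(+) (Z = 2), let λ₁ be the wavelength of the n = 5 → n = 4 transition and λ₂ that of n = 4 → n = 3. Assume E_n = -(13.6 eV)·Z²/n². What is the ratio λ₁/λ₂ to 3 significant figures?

2.16

λ ∝ 1/ΔE ∝ 1/(1/n_f² − 1/n_i²), and the Z² and hc factors cancel in the ratio.
λ₁/λ₂ = (1/3² − 1/4²)/(1/4² − 1/5²) = 0.04861/0.02250 = 2.16.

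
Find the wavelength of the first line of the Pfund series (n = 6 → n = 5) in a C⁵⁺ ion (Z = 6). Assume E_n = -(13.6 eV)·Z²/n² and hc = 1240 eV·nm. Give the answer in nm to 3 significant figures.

The Pfund series terminates on n_f = 5; the first line has n_i = 5+1 = 6.
ΔE = 489.6 × (1/5² − 1/6²) = 5.984 eV.
λ = 1240 / 5.984 = 207 nm.

207 nm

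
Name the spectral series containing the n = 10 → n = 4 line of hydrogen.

Brackett

The series is set by the lower level: n_f = 4 is the Brackett series.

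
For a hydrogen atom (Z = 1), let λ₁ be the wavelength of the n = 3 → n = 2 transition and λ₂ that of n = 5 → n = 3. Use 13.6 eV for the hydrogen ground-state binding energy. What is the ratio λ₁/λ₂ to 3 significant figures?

λ ∝ 1/ΔE ∝ 1/(1/n_f² − 1/n_i²), and the Z² and hc factors cancel in the ratio.
λ₁/λ₂ = (1/3² − 1/5²)/(1/2² − 1/3²) = 0.07111/0.1389 = 0.512.

0.512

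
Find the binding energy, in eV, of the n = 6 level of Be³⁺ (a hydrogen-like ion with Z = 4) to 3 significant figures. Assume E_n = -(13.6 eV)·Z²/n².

E_n = −13.6 Z²/n² = −217.6/n² eV for Z = 4.
E_6 = −217.6/36 = −6.04 eV, so ionization (to E = 0) requires 6.04 eV.

6.04 eV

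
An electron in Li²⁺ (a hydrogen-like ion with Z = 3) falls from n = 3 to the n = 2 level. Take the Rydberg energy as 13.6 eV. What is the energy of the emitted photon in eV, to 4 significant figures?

The Bohr energies scale as Z², so for Z = 3: E_n = −122.4/n² eV.
E_3 = −122.4/9 = −13.60 eV and E_2 = −122.4/4 = −30.60 eV.
The photon energy is |E_3 − E_2| = 17.00 eV.

17.00 eV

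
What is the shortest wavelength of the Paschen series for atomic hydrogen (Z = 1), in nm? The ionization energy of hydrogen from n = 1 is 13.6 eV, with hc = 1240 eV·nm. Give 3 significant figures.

821 nm

The Paschen series has lower level n_f = 3; the series limit corresponds to n_i → ∞.
ΔE_max = 13.6 × 1 / 3² = 1.511 eV.
λ_min = 1240 / 1.511 = 821 nm.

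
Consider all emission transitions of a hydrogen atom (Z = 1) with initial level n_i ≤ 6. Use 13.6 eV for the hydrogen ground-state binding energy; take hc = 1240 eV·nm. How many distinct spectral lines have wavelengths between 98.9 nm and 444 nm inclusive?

4

Enumerate all n_i → n_f pairs with 1 ≤ n_f < n_i ≤ 6 and compute λ = 1240 / [13.6·1·(1/n_f² − 1/n_i²)].
Lines falling in [98.9, 444] nm: 3→1 (102.6 nm), 2→1 (121.6 nm), 6→2 (410.3 nm), 5→2 (434.2 nm).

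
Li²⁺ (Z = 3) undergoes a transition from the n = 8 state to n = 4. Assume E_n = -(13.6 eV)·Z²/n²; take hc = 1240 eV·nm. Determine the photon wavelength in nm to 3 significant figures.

216 nm

For Z = 3 the level energies scale as Z², so the effective Rydberg energy is 13.6 × 9 = 122.4 eV.
ΔE = 122.4 × (1/4² − 1/8²) = 122.4 × 0.04688 = 5.738 eV.
λ = hc/ΔE = 1240 / 5.738 = 216 nm.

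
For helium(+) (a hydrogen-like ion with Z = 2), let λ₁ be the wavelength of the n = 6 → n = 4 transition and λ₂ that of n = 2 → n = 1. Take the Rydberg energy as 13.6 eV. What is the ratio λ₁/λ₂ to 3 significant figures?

λ ∝ 1/ΔE ∝ 1/(1/n_f² − 1/n_i²), and the Z² and hc factors cancel in the ratio.
λ₁/λ₂ = (1/1² − 1/2²)/(1/4² − 1/6²) = 0.7500/0.03472 = 21.6.

21.6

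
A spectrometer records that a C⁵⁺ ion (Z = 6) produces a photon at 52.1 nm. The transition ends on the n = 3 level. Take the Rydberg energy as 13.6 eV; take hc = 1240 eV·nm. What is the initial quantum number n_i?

The photon energy is ΔE = hc/λ = 1240 / 52.1 = 23.80 eV.
With Z = 6, ΔE = 489.6 × (1/n_f² − 1/n_i²), so 1/n_f² − 1/n_i² = 0.04861.
With n_f = 3: 1/n_i² = 1/9 − 0.04861 = 0.06250, so n_i ≈ 4.00.

n_i = 4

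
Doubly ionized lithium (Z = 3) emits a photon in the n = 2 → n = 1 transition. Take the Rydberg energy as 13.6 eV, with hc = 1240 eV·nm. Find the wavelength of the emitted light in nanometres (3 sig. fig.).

For Z = 3 the level energies scale as Z², so the effective Rydberg energy is 13.6 × 9 = 122.4 eV.
ΔE = 122.4 × (1/1² − 1/2²) = 122.4 × 0.7500 = 91.80 eV.
λ = hc/ΔE = 1240 / 91.80 = 13.5 nm.

13.5 nm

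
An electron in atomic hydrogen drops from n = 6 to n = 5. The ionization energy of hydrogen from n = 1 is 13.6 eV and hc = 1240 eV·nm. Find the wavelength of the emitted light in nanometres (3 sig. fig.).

ΔE = 13.60 × (1/5² − 1/6²) = 13.60 × 0.01222 = 0.1662 eV.
λ = hc/ΔE = 1240 / 0.1662 = 7460 nm.
This line belongs to the Pfund series.

7460 nm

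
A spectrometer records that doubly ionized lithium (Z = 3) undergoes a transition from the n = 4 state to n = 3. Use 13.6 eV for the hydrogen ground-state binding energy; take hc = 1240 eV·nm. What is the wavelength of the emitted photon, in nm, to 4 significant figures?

For Z = 3 the level energies scale as Z², so the effective Rydberg energy is 13.6 × 9 = 122.4 eV.
ΔE = 122.4 × (1/3² − 1/4²) = 122.4 × 0.04861 = 5.950 eV.
λ = hc/ΔE = 1240 / 5.950 = 208.4 nm.

208.4 nm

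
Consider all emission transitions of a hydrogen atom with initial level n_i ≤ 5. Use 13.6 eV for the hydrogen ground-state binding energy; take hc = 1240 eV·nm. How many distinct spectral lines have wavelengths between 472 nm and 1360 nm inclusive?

Enumerate all n_i → n_f pairs with 1 ≤ n_f < n_i ≤ 5 and compute λ = 1240 / [13.6·1·(1/n_f² − 1/n_i²)].
Lines falling in [472, 1360] nm: 4→2 (486.3 nm), 3→2 (656.5 nm), 5→3 (1282 nm).

3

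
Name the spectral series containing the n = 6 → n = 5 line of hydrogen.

Pfund

The series is set by the lower level: n_f = 5 is the Pfund series.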